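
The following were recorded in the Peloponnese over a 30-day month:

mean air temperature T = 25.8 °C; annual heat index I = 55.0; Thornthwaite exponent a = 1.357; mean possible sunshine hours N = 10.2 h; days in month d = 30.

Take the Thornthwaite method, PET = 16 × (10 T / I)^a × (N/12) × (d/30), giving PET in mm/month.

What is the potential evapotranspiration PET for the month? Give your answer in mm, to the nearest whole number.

10T/I = 10 × 25.8 / 55.0 = 4.6909
(10T/I)^a = 4.6909^1.357 = 8.1451
Uncorrected PET = 16 × 8.1451 = 130.322 mm
Correction = (N/12)(d/30) = (10.2/12)(30/30) = 0.8500
PET = 130.322 × 0.8500 = 110.774 mm/month

111 mm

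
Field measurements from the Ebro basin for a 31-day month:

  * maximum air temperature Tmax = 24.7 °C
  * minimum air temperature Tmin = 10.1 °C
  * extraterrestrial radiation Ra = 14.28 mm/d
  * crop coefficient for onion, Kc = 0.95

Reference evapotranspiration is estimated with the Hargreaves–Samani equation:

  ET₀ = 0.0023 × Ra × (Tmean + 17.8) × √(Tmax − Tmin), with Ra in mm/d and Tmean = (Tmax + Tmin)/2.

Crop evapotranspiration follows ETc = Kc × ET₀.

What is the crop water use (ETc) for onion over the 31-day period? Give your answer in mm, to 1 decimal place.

130.1 mm

Tmean = (24.7 + 10.1)/2 = 17.40 °C
ET₀ = 0.0023 × 14.28 × (17.40 + 17.8) × √14.6 = 0.0023 × 14.28 × 35.20 × 3.8210 = 4.4175 mm/d
ETc = Kc × ET₀ = 0.95 × 4.4175 = 4.1966 mm/d
Over 31 days: 4.1966 × 31 = 130.095 mm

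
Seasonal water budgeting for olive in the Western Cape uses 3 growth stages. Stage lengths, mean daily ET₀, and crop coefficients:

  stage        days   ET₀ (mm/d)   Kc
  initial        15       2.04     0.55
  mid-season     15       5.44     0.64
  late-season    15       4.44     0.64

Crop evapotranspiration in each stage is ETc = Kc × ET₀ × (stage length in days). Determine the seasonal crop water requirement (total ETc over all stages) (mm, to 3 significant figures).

initial: 0.55 × 2.04 × 15 = 16.83 mm
mid-season: 0.64 × 5.44 × 15 = 52.22 mm
late-season: 0.64 × 4.44 × 15 = 42.62 mm
Seasonal total = 111.67 mm

112 mm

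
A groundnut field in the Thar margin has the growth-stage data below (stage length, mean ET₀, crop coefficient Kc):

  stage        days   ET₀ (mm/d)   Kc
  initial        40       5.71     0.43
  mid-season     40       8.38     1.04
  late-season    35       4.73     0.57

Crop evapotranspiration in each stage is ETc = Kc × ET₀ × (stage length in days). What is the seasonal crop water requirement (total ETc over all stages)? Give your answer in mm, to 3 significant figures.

541 mm

initial: 0.43 × 5.71 × 40 = 98.21 mm
mid-season: 1.04 × 8.38 × 40 = 348.61 mm
late-season: 0.57 × 4.73 × 35 = 94.36 mm
Seasonal total = 541.18 mm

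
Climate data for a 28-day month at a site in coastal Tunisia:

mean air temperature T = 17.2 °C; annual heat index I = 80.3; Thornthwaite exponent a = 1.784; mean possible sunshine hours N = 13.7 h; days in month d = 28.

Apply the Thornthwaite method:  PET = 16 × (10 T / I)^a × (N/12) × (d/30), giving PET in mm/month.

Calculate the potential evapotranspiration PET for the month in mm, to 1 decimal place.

66.4 mm

10T/I = 10 × 17.2 / 80.3 = 2.1420
(10T/I)^a = 2.1420^1.784 = 3.8921
Uncorrected PET = 16 × 3.8921 = 62.274 mm
Correction = (N/12)(d/30) = (13.7/12)(28/30) = 1.0656
PET = 62.274 × 1.0656 = 66.359 mm/month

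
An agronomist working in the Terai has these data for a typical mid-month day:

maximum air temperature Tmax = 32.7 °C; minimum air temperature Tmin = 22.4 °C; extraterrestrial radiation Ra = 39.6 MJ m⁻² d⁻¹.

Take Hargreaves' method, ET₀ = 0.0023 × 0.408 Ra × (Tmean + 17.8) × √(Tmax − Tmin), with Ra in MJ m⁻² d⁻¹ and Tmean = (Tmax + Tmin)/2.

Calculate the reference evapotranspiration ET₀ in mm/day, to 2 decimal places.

Tmean = (32.7 + 22.4)/2 = 27.55 °C
0.408 Ra = 0.408 × 39.6 = 16.1568 mm/d equivalent
ET₀ = 0.0023 × 16.1568 × (27.55 + 17.8) × √10.3 = 0.0023 × 16.1568 × 45.35 × 3.2094 = 5.4086 mm/d

5.41 mm/day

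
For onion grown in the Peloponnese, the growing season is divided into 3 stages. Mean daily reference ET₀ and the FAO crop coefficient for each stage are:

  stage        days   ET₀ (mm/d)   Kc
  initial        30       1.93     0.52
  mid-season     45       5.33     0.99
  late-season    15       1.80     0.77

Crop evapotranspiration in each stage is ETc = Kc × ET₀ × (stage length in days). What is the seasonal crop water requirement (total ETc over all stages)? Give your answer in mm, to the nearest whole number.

288 mm

initial: 0.52 × 1.93 × 30 = 30.11 mm
mid-season: 0.99 × 5.33 × 45 = 237.45 mm
late-season: 0.77 × 1.80 × 15 = 20.79 mm
Seasonal total = 288.35 mm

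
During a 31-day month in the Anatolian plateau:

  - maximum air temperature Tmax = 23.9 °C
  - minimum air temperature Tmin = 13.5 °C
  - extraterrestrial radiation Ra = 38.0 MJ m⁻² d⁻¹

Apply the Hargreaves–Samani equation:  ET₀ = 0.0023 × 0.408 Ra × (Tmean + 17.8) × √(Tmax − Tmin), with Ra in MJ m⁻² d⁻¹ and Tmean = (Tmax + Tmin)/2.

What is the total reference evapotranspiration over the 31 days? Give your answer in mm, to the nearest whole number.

130 mm

Tmean = (23.9 + 13.5)/2 = 18.70 °C
0.408 Ra = 0.408 × 38.0 = 15.5040 mm/d equivalent
ET₀ = 0.0023 × 15.5040 × (18.70 + 17.8) × √10.4 = 0.0023 × 15.5040 × 36.50 × 3.2249 = 4.1974 mm/d
Over 31 days: 4.1974 × 31 = 130.119 mm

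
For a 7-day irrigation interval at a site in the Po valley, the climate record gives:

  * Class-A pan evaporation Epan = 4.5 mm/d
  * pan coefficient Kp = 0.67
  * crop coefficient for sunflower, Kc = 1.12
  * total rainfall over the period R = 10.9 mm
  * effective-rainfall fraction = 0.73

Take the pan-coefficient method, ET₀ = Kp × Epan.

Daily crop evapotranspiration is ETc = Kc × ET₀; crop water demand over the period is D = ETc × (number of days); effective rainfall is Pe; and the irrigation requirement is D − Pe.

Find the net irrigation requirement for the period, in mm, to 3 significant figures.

ET₀ = 0.67 × 4.5 = 3.0150 mm/d
ETc = Kc × ET₀ = 1.12 × 3.0150 = 3.3768 mm/d
Crop demand D = ETc × 7 d = 3.3768 × 7 = 23.638 mm
Pe = 0.73 × 10.9 = 7.957 mm
D − Pe = 23.638 − 7.957 = 15.681 mm

15.7 mm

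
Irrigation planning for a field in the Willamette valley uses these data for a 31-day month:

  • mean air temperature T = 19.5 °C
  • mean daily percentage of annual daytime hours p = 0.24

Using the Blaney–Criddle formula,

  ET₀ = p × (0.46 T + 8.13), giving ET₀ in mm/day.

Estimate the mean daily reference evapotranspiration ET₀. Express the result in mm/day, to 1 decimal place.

ET₀ = 0.24 × (0.46 × 19.5 + 8.13) = 0.24 × 17.100 = 4.1040 mm/d

4.1 mm/day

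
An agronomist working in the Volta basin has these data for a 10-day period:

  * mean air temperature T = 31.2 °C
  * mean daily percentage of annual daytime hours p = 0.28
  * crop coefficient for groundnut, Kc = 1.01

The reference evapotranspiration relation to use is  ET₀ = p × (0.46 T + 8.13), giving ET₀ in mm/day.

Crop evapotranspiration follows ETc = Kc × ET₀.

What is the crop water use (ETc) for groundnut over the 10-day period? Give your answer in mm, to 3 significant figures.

ET₀ = 0.28 × (0.46 × 31.2 + 8.13) = 0.28 × 22.482 = 6.2950 mm/d
ETc = Kc × ET₀ = 1.01 × 6.2950 = 6.3580 mm/d
Over 10 days: 6.3580 × 10 = 63.580 mm

63.6 mm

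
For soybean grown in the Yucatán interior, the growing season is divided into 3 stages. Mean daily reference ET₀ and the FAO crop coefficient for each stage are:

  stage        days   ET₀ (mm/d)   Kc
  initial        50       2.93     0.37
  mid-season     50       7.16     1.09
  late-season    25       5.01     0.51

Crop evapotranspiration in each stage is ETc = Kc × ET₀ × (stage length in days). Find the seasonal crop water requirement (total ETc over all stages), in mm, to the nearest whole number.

508 mm

initial: 0.37 × 2.93 × 50 = 54.21 mm
mid-season: 1.09 × 7.16 × 50 = 390.22 mm
late-season: 0.51 × 5.01 × 25 = 63.88 mm
Seasonal total = 508.31 mm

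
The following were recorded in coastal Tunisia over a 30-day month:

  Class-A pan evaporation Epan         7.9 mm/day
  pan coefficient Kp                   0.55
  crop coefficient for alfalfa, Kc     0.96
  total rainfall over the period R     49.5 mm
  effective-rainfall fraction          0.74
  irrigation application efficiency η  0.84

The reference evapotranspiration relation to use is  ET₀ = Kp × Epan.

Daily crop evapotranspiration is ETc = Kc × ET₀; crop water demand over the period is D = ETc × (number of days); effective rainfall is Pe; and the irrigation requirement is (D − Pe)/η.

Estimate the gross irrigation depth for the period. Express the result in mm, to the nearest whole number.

105 mm

ET₀ = 0.55 × 7.9 = 4.3450 mm/d
ETc = Kc × ET₀ = 0.96 × 4.3450 = 4.1712 mm/d
Crop demand D = ETc × 30 d = 4.1712 × 30 = 125.136 mm
Pe = 0.74 × 49.5 = 36.630 mm
D − Pe = 125.136 − 36.630 = 88.506 mm
Gross irrigation = 88.506 / 0.84 = 105.364 mm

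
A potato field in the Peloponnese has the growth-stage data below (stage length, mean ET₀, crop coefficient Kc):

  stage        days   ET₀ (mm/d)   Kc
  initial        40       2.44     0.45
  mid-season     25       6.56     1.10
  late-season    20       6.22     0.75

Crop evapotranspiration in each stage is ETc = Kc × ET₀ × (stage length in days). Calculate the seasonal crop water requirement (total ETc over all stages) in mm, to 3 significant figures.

318 mm

initial: 0.45 × 2.44 × 40 = 43.92 mm
mid-season: 1.10 × 6.56 × 25 = 180.40 mm
late-season: 0.75 × 6.22 × 20 = 93.30 mm
Seasonal total = 317.62 mm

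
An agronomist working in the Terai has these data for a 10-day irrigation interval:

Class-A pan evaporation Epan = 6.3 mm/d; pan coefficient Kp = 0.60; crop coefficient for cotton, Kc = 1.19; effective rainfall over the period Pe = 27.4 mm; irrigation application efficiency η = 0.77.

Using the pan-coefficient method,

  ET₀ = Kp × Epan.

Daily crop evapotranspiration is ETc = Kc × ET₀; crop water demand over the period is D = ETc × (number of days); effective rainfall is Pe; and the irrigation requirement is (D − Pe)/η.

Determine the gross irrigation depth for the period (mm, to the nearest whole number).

23 mm

ET₀ = 0.60 × 6.3 = 3.7800 mm/d
ETc = Kc × ET₀ = 1.19 × 3.7800 = 4.4982 mm/d
Crop demand D = ETc × 10 d = 4.4982 × 10 = 44.982 mm
D − Pe = 44.982 − 27.4 = 17.582 mm
Gross irrigation = 17.582 / 0.77 = 22.834 mm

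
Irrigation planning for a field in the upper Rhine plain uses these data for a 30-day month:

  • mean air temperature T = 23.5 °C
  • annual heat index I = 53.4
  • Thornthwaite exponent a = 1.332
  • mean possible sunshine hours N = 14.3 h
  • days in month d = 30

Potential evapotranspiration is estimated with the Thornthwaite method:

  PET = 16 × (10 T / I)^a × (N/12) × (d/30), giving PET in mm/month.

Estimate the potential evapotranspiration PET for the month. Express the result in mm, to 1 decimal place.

137.2 mm

10T/I = 10 × 23.5 / 53.4 = 4.4007
(10T/I)^a = 4.4007^1.332 = 7.1973
Uncorrected PET = 16 × 7.1973 = 115.157 mm
Correction = (N/12)(d/30) = (14.3/12)(30/30) = 1.1917
PET = 115.157 × 1.1917 = 137.233 mm/month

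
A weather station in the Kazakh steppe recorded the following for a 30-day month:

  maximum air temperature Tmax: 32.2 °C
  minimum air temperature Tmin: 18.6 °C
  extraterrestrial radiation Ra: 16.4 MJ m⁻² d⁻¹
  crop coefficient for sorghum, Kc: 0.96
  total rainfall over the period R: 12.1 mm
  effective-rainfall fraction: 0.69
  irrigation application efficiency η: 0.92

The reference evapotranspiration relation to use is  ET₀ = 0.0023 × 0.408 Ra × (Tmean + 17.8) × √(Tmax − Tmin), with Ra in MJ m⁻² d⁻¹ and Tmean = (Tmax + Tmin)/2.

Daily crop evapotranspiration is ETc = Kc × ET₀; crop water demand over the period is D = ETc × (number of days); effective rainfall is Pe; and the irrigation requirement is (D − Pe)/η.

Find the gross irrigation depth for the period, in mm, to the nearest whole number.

68 mm

Tmean = (32.2 + 18.6)/2 = 25.40 °C
0.408 Ra = 0.408 × 16.4 = 6.6912 mm/d equivalent
ET₀ = 0.0023 × 6.6912 × (25.40 + 17.8) × √13.6 = 0.0023 × 6.6912 × 43.20 × 3.6878 = 2.4518 mm/d
ETc = Kc × ET₀ = 0.96 × 2.4518 = 2.3537 mm/d
Crop demand D = ETc × 30 d = 2.3537 × 30 = 70.611 mm
Pe = 0.69 × 12.1 = 8.349 mm
D − Pe = 70.611 − 8.349 = 62.262 mm
Gross irrigation = 62.262 / 0.92 = 67.676 mm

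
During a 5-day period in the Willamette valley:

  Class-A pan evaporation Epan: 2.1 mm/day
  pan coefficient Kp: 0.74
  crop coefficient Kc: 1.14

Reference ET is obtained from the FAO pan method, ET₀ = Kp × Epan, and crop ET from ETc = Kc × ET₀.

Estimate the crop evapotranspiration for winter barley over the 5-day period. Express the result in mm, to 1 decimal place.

ET₀ = 0.74 × 2.1 = 1.5540 mm/d
ETc = Kc × ET₀ = 1.14 × 1.5540 = 1.7716 mm/d
Over 5 days: 1.7716 × 5 = 8.858 mm

8.9 mm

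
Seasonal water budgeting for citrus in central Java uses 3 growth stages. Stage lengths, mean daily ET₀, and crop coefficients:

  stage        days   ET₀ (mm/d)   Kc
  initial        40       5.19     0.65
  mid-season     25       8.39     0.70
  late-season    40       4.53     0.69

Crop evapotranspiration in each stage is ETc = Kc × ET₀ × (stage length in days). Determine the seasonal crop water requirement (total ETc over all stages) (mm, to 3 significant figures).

initial: 0.65 × 5.19 × 40 = 134.94 mm
mid-season: 0.70 × 8.39 × 25 = 146.83 mm
late-season: 0.69 × 4.53 × 40 = 125.03 mm
Seasonal total = 406.80 mm

407 mm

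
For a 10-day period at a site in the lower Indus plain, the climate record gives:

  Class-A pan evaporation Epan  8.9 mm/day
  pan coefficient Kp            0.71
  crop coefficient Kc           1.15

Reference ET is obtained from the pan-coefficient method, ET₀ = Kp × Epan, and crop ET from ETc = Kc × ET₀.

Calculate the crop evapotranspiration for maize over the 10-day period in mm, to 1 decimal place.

ET₀ = 0.71 × 8.9 = 6.3190 mm/d
ETc = Kc × ET₀ = 1.15 × 6.3190 = 7.2669 mm/d
Over 10 days: 7.2669 × 10 = 72.669 mm

72.7 mm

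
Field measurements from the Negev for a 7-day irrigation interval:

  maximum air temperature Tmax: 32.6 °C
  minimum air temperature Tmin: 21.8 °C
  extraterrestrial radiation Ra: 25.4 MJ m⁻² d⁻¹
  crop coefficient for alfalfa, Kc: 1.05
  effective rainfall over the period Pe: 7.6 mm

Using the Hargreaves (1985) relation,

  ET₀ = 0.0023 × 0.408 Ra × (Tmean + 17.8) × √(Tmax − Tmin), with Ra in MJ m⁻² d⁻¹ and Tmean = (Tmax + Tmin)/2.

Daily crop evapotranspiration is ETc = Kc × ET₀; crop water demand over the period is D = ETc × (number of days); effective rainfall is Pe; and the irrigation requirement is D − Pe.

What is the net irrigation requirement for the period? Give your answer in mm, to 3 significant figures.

Tmean = (32.6 + 21.8)/2 = 27.20 °C
0.408 Ra = 0.408 × 25.4 = 10.3632 mm/d equivalent
ET₀ = 0.0023 × 10.3632 × (27.20 + 17.8) × √10.8 = 0.0023 × 10.3632 × 45.00 × 3.2863 = 3.5249 mm/d
ETc = Kc × ET₀ = 1.05 × 3.5249 = 3.7011 mm/d
Crop demand D = ETc × 7 d = 3.7011 × 7 = 25.908 mm
D − Pe = 25.908 − 7.6 = 18.308 mm

18.3 mm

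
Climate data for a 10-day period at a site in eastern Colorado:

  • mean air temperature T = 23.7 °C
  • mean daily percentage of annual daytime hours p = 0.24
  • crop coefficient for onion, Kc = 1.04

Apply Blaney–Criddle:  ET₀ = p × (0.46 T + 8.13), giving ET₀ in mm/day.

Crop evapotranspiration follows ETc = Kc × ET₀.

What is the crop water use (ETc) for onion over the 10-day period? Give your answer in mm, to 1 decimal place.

ET₀ = 0.24 × (0.46 × 23.7 + 8.13) = 0.24 × 19.032 = 4.5677 mm/d
ETc = Kc × ET₀ = 1.04 × 4.5677 = 4.7504 mm/d
Over 10 days: 4.7504 × 10 = 47.504 mm

47.5 mm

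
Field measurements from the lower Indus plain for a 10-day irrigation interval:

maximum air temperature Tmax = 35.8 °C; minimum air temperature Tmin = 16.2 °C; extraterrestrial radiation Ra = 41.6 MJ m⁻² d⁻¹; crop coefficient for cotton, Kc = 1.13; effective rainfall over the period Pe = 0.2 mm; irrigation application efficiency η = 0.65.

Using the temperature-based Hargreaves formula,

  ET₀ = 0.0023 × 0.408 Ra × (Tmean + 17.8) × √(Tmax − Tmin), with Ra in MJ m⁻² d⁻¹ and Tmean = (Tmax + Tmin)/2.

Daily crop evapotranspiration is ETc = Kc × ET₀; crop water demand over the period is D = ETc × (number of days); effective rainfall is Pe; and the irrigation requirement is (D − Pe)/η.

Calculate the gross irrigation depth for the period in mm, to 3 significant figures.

Tmean = (35.8 + 16.2)/2 = 26.00 °C
0.408 Ra = 0.408 × 41.6 = 16.9728 mm/d equivalent
ET₀ = 0.0023 × 16.9728 × (26.00 + 17.8) × √19.6 = 0.0023 × 16.9728 × 43.80 × 4.4272 = 7.5698 mm/d
ETc = Kc × ET₀ = 1.13 × 7.5698 = 8.5539 mm/d
Crop demand D = ETc × 10 d = 8.5539 × 10 = 85.539 mm
D − Pe = 85.539 − 0.2 = 85.339 mm
Gross irrigation = 85.339 / 0.65 = 131.291 mm

131 mm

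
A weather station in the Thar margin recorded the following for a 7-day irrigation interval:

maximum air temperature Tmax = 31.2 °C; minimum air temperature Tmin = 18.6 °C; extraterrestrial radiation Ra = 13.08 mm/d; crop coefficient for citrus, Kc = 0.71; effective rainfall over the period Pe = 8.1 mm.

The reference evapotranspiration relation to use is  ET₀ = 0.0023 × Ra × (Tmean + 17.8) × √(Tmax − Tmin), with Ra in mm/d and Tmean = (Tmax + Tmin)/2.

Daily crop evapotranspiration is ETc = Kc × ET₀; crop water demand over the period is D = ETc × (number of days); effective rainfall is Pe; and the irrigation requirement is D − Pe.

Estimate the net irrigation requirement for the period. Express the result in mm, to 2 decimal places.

14.56 mm

Tmean = (31.2 + 18.6)/2 = 24.90 °C
ET₀ = 0.0023 × 13.08 × (24.90 + 17.8) × √12.6 = 0.0023 × 13.08 × 42.70 × 3.5496 = 4.5598 mm/d
ETc = Kc × ET₀ = 0.71 × 4.5598 = 3.2375 mm/d
Crop demand D = ETc × 7 d = 3.2375 × 7 = 22.663 mm
D − Pe = 22.663 − 8.1 = 14.563 mm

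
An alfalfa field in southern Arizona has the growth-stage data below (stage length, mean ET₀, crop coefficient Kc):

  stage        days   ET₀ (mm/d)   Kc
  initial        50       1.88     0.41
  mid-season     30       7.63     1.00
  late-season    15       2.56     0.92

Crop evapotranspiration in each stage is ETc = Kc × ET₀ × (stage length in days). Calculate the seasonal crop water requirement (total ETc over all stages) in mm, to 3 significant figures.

initial: 0.41 × 1.88 × 50 = 38.54 mm
mid-season: 1.00 × 7.63 × 30 = 228.90 mm
late-season: 0.92 × 2.56 × 15 = 35.33 mm
Seasonal total = 302.77 mm

303 mm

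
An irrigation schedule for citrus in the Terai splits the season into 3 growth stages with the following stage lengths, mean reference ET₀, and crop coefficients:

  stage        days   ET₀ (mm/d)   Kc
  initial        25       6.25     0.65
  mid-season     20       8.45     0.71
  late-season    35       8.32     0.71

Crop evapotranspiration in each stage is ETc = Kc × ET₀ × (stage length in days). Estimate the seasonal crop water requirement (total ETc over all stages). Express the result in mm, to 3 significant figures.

428 mm

initial: 0.65 × 6.25 × 25 = 101.56 mm
mid-season: 0.71 × 8.45 × 20 = 119.99 mm
late-season: 0.71 × 8.32 × 35 = 206.75 mm
Seasonal total = 428.30 mm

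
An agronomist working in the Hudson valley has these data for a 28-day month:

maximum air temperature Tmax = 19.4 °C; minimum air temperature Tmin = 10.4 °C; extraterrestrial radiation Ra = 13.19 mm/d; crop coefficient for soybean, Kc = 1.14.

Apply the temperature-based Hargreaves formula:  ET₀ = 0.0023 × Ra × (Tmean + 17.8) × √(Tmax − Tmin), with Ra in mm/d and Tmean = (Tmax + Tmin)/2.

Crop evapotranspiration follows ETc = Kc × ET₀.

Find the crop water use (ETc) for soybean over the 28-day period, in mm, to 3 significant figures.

Tmean = (19.4 + 10.4)/2 = 14.90 °C
ET₀ = 0.0023 × 13.19 × (14.90 + 17.8) × √9.0 = 0.0023 × 13.19 × 32.70 × 3.0000 = 2.9761 mm/d
ETc = Kc × ET₀ = 1.14 × 2.9761 = 3.3928 mm/d
Over 28 days: 3.3928 × 28 = 94.998 mm

95.0 mm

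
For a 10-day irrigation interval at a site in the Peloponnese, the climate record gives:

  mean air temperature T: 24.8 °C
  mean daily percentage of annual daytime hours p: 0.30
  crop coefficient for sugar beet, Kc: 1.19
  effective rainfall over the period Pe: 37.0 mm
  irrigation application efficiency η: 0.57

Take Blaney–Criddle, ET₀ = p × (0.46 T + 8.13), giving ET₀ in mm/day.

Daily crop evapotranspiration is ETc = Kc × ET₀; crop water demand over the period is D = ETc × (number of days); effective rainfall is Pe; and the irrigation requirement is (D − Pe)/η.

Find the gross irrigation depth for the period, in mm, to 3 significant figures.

ET₀ = 0.30 × (0.46 × 24.8 + 8.13) = 0.30 × 19.538 = 5.8614 mm/d
ETc = Kc × ET₀ = 1.19 × 5.8614 = 6.9751 mm/d
Crop demand D = ETc × 10 d = 6.9751 × 10 = 69.751 mm
D − Pe = 69.751 − 37.0 = 32.751 mm
Gross irrigation = 32.751 / 0.57 = 57.458 mm

57.5 mm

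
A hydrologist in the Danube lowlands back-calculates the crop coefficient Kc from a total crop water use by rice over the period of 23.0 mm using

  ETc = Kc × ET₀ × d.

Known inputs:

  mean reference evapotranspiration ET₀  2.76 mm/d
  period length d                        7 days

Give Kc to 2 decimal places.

1.19

ETc = Kc × ET₀ × d  ⇒  Kc = ETc / (ET₀ × d)
Kc = 23.0 / (2.76 × 7) = 23.0 / 19.32 = 1.1905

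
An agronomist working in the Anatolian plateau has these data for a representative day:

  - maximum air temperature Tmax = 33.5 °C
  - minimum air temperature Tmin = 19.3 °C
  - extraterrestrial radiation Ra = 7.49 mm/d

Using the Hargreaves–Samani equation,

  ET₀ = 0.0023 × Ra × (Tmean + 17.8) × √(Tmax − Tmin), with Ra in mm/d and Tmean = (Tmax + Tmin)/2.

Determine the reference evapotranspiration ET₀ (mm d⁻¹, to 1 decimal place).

2.9 mm d⁻¹

Tmean = (33.5 + 19.3)/2 = 26.40 °C
ET₀ = 0.0023 × 7.49 × (26.40 + 17.8) × √14.2 = 0.0023 × 7.49 × 44.20 × 3.7683 = 2.8693 mm/d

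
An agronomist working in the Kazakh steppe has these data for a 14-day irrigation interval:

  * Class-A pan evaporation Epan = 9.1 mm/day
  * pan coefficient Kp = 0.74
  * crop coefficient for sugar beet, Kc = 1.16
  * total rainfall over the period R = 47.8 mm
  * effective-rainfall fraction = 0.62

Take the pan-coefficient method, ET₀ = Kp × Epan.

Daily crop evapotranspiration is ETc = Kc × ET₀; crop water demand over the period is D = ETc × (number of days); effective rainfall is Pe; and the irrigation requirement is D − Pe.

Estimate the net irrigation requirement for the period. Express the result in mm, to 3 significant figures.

ET₀ = 0.74 × 9.1 = 6.7340 mm/d
ETc = Kc × ET₀ = 1.16 × 6.7340 = 7.8114 mm/d
Crop demand D = ETc × 14 d = 7.8114 × 14 = 109.360 mm
Pe = 0.62 × 47.8 = 29.636 mm
D − Pe = 109.360 − 29.636 = 79.724 mm

79.7 mm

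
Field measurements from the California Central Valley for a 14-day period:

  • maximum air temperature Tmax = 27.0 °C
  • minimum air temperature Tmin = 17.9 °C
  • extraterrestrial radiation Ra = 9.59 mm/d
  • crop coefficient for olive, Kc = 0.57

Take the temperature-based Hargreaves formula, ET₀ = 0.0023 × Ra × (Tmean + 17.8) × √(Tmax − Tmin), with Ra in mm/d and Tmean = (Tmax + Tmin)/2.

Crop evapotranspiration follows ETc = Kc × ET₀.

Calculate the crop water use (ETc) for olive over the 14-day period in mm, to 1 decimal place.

21.4 mm

Tmean = (27.0 + 17.9)/2 = 22.45 °C
ET₀ = 0.0023 × 9.59 × (22.45 + 17.8) × √9.1 = 0.0023 × 9.59 × 40.25 × 3.0166 = 2.6781 mm/d
ETc = Kc × ET₀ = 0.57 × 2.6781 = 1.5265 mm/d
Over 14 days: 1.5265 × 14 = 21.371 mm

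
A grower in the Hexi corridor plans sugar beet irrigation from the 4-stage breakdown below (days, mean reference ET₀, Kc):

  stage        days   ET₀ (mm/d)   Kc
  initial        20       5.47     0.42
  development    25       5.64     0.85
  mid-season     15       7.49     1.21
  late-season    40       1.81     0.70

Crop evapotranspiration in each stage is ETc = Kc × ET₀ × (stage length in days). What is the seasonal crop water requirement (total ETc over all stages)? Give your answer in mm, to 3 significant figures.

352 mm

initial: 0.42 × 5.47 × 20 = 45.95 mm
development: 0.85 × 5.64 × 25 = 119.85 mm
mid-season: 1.21 × 7.49 × 15 = 135.94 mm
late-season: 0.70 × 1.81 × 40 = 50.68 mm
Seasonal total = 352.42 mm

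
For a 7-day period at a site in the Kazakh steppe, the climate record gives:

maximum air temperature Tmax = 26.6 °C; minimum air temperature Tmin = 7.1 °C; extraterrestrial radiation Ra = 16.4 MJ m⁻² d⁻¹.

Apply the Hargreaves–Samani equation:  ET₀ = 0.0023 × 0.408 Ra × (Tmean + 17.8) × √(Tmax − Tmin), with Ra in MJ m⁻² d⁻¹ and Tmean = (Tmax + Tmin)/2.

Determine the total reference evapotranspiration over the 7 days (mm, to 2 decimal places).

16.48 mm

Tmean = (26.6 + 7.1)/2 = 16.85 °C
0.408 Ra = 0.408 × 16.4 = 6.6912 mm/d equivalent
ET₀ = 0.0023 × 6.6912 × (16.85 + 17.8) × √19.5 = 0.0023 × 6.6912 × 34.65 × 4.4159 = 2.3548 mm/d
Over 7 days: 2.3548 × 7 = 16.484 mm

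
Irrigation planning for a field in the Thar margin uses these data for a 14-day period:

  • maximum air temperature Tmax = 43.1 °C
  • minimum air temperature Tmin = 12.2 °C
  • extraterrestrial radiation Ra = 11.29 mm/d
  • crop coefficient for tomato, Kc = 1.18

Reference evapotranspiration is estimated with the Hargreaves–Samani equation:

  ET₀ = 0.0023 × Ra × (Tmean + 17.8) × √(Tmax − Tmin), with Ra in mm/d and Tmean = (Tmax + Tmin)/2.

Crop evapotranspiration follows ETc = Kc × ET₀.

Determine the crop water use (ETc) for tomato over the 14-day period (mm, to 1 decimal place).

Tmean = (43.1 + 12.2)/2 = 27.65 °C
ET₀ = 0.0023 × 11.29 × (27.65 + 17.8) × √30.9 = 0.0023 × 11.29 × 45.45 × 5.5588 = 6.5605 mm/d
ETc = Kc × ET₀ = 1.18 × 6.5605 = 7.7414 mm/d
Over 14 days: 7.7414 × 14 = 108.380 mm

108.4 mm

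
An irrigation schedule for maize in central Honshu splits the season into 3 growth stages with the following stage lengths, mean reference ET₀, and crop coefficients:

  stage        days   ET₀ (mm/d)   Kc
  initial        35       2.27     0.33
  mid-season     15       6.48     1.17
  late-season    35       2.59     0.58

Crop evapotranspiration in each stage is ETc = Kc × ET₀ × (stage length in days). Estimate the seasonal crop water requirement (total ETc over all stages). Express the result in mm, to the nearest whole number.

initial: 0.33 × 2.27 × 35 = 26.22 mm
mid-season: 1.17 × 6.48 × 15 = 113.72 mm
late-season: 0.58 × 2.59 × 35 = 52.58 mm
Seasonal total = 192.52 mm

193 mm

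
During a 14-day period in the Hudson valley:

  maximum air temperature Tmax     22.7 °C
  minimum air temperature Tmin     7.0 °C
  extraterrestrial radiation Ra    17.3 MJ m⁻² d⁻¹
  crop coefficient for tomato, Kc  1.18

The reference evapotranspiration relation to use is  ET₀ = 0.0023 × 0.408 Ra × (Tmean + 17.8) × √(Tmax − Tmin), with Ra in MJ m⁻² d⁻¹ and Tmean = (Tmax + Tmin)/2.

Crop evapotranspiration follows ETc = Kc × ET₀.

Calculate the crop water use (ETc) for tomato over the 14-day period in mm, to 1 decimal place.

Tmean = (22.7 + 7.0)/2 = 14.85 °C
0.408 Ra = 0.408 × 17.3 = 7.0584 mm/d equivalent
ET₀ = 0.0023 × 7.0584 × (14.85 + 17.8) × √15.7 = 0.0023 × 7.0584 × 32.65 × 3.9623 = 2.1002 mm/d
ETc = Kc × ET₀ = 1.18 × 2.1002 = 2.4782 mm/d
Over 14 days: 2.4782 × 14 = 34.695 mm

34.7 mm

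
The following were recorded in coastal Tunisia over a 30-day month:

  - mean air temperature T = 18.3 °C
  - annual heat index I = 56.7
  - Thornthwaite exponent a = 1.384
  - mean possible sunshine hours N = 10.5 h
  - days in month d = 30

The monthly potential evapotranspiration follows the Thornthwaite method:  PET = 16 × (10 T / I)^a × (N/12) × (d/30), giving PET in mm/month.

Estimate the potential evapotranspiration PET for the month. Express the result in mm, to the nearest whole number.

10T/I = 10 × 18.3 / 56.7 = 3.2275
(10T/I)^a = 3.2275^1.384 = 5.0614
Uncorrected PET = 16 × 5.0614 = 80.982 mm
Correction = (N/12)(d/30) = (10.5/12)(30/30) = 0.8750
PET = 80.982 × 0.8750 = 70.859 mm/month

71 mm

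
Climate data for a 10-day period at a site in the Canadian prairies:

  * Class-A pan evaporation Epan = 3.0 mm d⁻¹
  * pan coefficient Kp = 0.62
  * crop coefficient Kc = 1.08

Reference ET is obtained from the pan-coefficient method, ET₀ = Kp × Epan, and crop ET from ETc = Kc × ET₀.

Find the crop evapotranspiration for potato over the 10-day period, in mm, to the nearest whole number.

20 mm

ET₀ = 0.62 × 3.0 = 1.8600 mm/d
ETc = Kc × ET₀ = 1.08 × 1.8600 = 2.0088 mm/d
Over 10 days: 2.0088 × 10 = 20.088 mm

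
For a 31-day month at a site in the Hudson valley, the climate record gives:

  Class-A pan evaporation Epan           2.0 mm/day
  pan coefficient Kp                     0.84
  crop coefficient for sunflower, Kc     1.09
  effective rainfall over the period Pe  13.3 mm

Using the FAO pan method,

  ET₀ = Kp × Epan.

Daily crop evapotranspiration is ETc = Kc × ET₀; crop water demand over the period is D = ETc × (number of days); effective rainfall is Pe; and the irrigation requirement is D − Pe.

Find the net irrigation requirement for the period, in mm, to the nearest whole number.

ET₀ = 0.84 × 2.0 = 1.6800 mm/d
ETc = Kc × ET₀ = 1.09 × 1.6800 = 1.8312 mm/d
Crop demand D = ETc × 31 d = 1.8312 × 31 = 56.767 mm
D − Pe = 56.767 − 13.3 = 43.467 mm

43 mm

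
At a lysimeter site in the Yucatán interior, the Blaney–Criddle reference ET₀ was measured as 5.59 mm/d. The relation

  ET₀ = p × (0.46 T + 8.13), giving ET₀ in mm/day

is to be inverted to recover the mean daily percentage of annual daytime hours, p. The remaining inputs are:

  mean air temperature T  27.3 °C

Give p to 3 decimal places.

p = ET₀ / (0.46 T + 8.13) = 5.59 / (0.46 × 27.3 + 8.13) = 5.59 / 20.688 = 0.2702

0.270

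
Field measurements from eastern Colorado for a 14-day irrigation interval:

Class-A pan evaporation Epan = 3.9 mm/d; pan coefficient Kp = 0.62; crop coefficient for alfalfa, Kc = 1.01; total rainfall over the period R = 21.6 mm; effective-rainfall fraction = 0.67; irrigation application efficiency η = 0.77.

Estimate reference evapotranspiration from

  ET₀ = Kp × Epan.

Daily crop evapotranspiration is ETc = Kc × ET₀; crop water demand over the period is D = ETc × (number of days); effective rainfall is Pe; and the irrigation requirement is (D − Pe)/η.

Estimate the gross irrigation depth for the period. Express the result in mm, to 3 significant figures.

ET₀ = 0.62 × 3.9 = 2.4180 mm/d
ETc = Kc × ET₀ = 1.01 × 2.4180 = 2.4422 mm/d
Crop demand D = ETc × 14 d = 2.4422 × 14 = 34.191 mm
Pe = 0.67 × 21.6 = 14.472 mm
D − Pe = 34.191 − 14.472 = 19.719 mm
Gross irrigation = 19.719 / 0.77 = 25.609 mm

25.6 mm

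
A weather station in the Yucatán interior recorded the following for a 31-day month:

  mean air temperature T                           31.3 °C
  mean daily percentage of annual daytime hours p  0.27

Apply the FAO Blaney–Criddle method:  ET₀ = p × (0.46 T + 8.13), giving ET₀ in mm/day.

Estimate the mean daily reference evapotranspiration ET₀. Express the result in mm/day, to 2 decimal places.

ET₀ = 0.27 × (0.46 × 31.3 + 8.13) = 0.27 × 22.528 = 6.0826 mm/d

6.08 mm/day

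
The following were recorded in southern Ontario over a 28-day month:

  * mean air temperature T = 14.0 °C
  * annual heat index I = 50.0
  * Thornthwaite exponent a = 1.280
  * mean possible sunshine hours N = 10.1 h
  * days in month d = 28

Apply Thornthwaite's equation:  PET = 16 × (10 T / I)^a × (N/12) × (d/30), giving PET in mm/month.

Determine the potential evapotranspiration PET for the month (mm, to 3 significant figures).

10T/I = 10 × 14.0 / 50.0 = 2.8000
(10T/I)^a = 2.8000^1.280 = 3.7356
Uncorrected PET = 16 × 3.7356 = 59.770 mm
Correction = (N/12)(d/30) = (10.1/12)(28/30) = 0.7856
PET = 59.770 × 0.7856 = 46.955 mm/month

47.0 mm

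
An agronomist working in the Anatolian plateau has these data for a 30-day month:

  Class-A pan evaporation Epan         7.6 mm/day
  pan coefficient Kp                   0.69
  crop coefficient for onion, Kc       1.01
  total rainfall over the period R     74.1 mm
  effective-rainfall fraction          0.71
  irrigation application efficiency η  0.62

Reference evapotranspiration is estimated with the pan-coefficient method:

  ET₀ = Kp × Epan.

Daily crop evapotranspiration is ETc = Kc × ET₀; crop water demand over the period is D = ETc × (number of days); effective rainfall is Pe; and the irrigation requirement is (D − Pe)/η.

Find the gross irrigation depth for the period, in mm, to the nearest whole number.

171 mm

ET₀ = 0.69 × 7.6 = 5.2440 mm/d
ETc = Kc × ET₀ = 1.01 × 5.2440 = 5.2964 mm/d
Crop demand D = ETc × 30 d = 5.2964 × 30 = 158.892 mm
Pe = 0.71 × 74.1 = 52.611 mm
D − Pe = 158.892 − 52.611 = 106.281 mm
Gross irrigation = 106.281 / 0.62 = 171.421 mm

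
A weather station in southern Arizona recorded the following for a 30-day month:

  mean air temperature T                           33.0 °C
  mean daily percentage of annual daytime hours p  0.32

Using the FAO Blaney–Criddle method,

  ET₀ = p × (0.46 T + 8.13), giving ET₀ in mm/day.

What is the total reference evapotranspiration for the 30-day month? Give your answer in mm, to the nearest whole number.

224 mm

ET₀ = 0.32 × (0.46 × 33.0 + 8.13) = 0.32 × 23.310 = 7.4592 mm/d
Monthly total = 7.4592 × 30 = 223.776 mm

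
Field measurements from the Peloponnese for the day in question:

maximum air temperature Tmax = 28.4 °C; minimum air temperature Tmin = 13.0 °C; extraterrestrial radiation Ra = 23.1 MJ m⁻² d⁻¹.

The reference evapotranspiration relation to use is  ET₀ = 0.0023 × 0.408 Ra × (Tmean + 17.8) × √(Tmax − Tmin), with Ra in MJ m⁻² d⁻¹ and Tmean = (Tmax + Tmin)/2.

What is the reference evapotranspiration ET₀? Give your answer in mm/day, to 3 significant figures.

Tmean = (28.4 + 13.0)/2 = 20.70 °C
0.408 Ra = 0.408 × 23.1 = 9.4248 mm/d equivalent
ET₀ = 0.0023 × 9.4248 × (20.70 + 17.8) × √15.4 = 0.0023 × 9.4248 × 38.50 × 3.9243 = 3.2751 mm/d

3.28 mm/day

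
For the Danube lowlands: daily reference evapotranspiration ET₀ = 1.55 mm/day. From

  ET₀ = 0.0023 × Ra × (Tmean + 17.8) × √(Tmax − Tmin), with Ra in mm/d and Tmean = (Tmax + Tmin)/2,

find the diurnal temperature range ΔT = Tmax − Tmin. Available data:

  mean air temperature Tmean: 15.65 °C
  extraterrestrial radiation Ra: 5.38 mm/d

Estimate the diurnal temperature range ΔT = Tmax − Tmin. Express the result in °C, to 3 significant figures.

14.0 °C

√ΔT = ET₀ / [0.0023 × Ra × (Tmean+17.8)] = 1.55 / (0.0023 × 5.38 × 33.45) = 3.7448
ΔT = 3.7448² = 14.024 °C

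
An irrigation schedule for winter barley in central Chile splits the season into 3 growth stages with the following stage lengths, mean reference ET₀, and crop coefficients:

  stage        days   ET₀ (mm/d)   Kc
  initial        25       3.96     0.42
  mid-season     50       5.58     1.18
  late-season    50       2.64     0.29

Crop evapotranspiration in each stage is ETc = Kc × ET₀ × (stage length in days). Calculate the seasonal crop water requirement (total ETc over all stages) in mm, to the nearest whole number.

initial: 0.42 × 3.96 × 25 = 41.58 mm
mid-season: 1.18 × 5.58 × 50 = 329.22 mm
late-season: 0.29 × 2.64 × 50 = 38.28 mm
Seasonal total = 409.08 mm

409 mm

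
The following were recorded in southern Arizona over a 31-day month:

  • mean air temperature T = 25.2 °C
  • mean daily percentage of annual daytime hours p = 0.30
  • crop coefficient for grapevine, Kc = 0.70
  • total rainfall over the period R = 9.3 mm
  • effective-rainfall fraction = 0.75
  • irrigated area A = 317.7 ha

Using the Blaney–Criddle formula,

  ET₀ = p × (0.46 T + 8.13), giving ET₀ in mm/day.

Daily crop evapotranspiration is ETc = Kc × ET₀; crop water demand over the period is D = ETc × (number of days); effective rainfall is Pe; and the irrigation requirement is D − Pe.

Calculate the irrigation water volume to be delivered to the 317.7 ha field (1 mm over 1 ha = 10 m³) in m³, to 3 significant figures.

ET₀ = 0.30 × (0.46 × 25.2 + 8.13) = 0.30 × 19.722 = 5.9166 mm/d
ETc = Kc × ET₀ = 0.70 × 5.9166 = 4.1416 mm/d
Crop demand D = ETc × 31 d = 4.1416 × 31 = 128.390 mm
Pe = 0.75 × 9.3 = 6.975 mm
D − Pe = 128.390 − 6.975 = 121.415 mm
Volume = 121.415 mm × 317.7 ha × 10 = 385735.5 m³

386000 m³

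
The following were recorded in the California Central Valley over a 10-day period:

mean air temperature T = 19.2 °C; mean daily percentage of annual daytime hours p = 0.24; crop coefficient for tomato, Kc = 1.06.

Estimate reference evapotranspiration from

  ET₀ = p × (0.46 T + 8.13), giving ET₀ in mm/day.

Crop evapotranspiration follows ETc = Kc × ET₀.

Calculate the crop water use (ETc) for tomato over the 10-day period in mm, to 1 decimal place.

43.2 mm

ET₀ = 0.24 × (0.46 × 19.2 + 8.13) = 0.24 × 16.962 = 4.0709 mm/d
ETc = Kc × ET₀ = 1.06 × 4.0709 = 4.3152 mm/d
Over 10 days: 4.3152 × 10 = 43.152 mm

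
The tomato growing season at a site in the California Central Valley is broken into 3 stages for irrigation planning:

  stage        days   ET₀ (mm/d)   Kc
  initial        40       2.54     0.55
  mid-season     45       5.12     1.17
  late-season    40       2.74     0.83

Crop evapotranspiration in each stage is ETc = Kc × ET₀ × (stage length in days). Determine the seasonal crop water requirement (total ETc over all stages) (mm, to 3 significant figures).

initial: 0.55 × 2.54 × 40 = 55.88 mm
mid-season: 1.17 × 5.12 × 45 = 269.57 mm
late-season: 0.83 × 2.74 × 40 = 90.97 mm
Seasonal total = 416.42 mm

416 mm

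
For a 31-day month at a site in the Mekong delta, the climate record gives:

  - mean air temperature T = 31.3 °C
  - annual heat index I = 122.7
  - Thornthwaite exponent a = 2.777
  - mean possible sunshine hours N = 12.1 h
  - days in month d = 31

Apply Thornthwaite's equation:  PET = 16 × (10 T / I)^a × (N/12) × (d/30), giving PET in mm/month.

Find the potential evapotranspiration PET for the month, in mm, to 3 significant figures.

10T/I = 10 × 31.3 / 122.7 = 2.5509
(10T/I)^a = 2.5509^2.777 = 13.4706
Uncorrected PET = 16 × 13.4706 = 215.530 mm
Correction = (N/12)(d/30) = (12.1/12)(31/30) = 1.0419
PET = 215.530 × 1.0419 = 224.561 mm/month

225 mm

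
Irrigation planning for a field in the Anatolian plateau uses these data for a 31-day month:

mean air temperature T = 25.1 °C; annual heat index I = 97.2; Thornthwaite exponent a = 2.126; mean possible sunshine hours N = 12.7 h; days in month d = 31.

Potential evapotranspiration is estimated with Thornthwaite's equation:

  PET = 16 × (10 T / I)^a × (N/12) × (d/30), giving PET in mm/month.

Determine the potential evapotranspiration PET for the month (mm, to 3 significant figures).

10T/I = 10 × 25.1 / 97.2 = 2.5823
(10T/I)^a = 2.5823^2.126 = 7.5150
Uncorrected PET = 16 × 7.5150 = 120.240 mm
Correction = (N/12)(d/30) = (12.7/12)(31/30) = 1.0936
PET = 120.240 × 1.0936 = 131.494 mm/month

131 mm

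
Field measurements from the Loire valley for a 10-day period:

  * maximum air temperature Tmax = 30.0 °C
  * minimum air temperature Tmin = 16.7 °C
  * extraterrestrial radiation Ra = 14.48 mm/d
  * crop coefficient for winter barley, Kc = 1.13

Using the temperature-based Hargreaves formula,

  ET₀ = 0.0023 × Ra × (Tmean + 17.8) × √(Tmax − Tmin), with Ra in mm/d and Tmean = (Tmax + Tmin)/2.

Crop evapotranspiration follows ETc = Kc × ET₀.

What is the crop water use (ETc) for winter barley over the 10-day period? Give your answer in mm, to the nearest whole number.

Tmean = (30.0 + 16.7)/2 = 23.35 °C
ET₀ = 0.0023 × 14.48 × (23.35 + 17.8) × √13.3 = 0.0023 × 14.48 × 41.15 × 3.6469 = 4.9979 mm/d
ETc = Kc × ET₀ = 1.13 × 4.9979 = 5.6476 mm/d
Over 10 days: 5.6476 × 10 = 56.476 mm

56 mm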